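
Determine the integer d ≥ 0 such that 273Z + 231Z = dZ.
In the PID Z, (a, b) is generated by gcd(a, b). Compute gcd(273, 231) with the extended Euclidean algorithm, tracking rows (r, s, t) with s·273 + t·231 = r:
  row A: (273, 1, 0)   [1·273 + 0·231 = 273]
  row B: (231, 0, 1)   [0·273 + 1·231 = 231]
  273 = 1·231 + 42   → row C = row A − 1·row B = (42, 1, −1)   [check: 1·273 − 1·231 = 42]
  231 = 5·42 + 21   → row D = row B − 5·row C = (21, −5, 6)   [check: −5·273 + 6·231 = 21]
  42 = 2·21 + 0   → remainder 0, stop. gcd = 21 (last nonzero row D).
So gcd(273, 231) = 21, with Bézout identity −5·273 + 6·231 = 21. Containment (⊇): the Bézout identity exhibits 21 as an element of (273, 231), giving (21) ⊆ (273, 231). Containment (⊆): since 21 | 273 and 21 | 231 (273 = 21·13, 231 = 21·11), every Z-linear combination of 273 and 231 is divisible by 21, so (273, 231) ⊆ (21). Therefore (273, 231) = (21), d = 21.

Final answer: (273, 231) = (21); d = 21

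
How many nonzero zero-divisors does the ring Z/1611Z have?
In Z/1611Z each nonzero element is either a unit (gcd with 1611 is 1) or a zero-divisor (gcd > 1). The number of units is φ(1611): factorise 1611 = 3^2 · 179, so φ(1611) = (3^2 − 3^1) · (179 − 1) = 6 · 178 = 1068. The nonzero elements number 1611 − 1 = 1610. Hence the nonzero zero-divisors number 1610 − 1068 = 542.

Final answer: Z/1611Z has 542 nonzero zero-divisors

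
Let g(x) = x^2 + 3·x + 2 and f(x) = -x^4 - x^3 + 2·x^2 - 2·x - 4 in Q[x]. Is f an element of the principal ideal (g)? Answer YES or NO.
YES

In Q[x] the ideal (g) consists of all multiples of g, so f ∈ (g) iff g | f, i.e. iff the remainder of f on division by g is 0. Divide f by g (g is monic, so eliminate the leading term of the running remainder at each step):
  leading term -x^4: subtract (-x^2)·g(x) = -x^4 - 3·x^3 - 2·x^2, leaving 2·x^3 + 4·x^2 - 2·x - 4
  leading term 2·x^3: subtract (2·x)·g(x) = 2·x^3 + 6·x^2 + 4·x, leaving -2·x^2 - 6·x - 4
  leading term -2·x^2: subtract (-2)·g(x) = -2·x^2 - 6·x - 4, leaving 0
The remainder is 0, so f(x) = g(x) · h(x) with h(x) = -x^2 + 2·x - 2. Hence g | f, i.e. f ∈ (g).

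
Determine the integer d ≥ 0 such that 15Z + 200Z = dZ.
In the PID Z, (a, b) is generated by gcd(a, b). Compute gcd(200, 15) with the extended Euclidean algorithm, tracking rows (r, s, t) with s·200 + t·15 = r:
  row A: (200, 1, 0)   [1·200 + 0·15 = 200]
  row B: (15, 0, 1)   [0·200 + 1·15 = 15]
  200 = 13·15 + 5   → row C = row A − 13·row B = (5, 1, −13)   [check: 1·200 − 13·15 = 5]
  15 = 3·5 + 0   → remainder 0, stop. gcd = 5 (last nonzero row C).
So gcd(15, 200) = 5, with Bézout identity 1·200 − 13·15 = 5. Containment (⊇): the Bézout identity exhibits 5 as an element of (15, 200), giving (5) ⊆ (15, 200). Containment (⊆): since 5 | 15 and 5 | 200 (15 = 5·3, 200 = 5·40), every Z-linear combination of 15 and 200 is divisible by 5, so (15, 200) ⊆ (5). Therefore (15, 200) = (5), d = 5.

Final answer: (15, 200) = (5); d = 5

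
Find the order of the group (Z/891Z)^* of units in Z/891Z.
|(Z/891Z)^*| = 540

(Z/891Z)^* consists of the classes a with gcd(a, 891) = 1, so its order is φ(891). φ is multiplicative, with φ(p^e) = p^e − p^(e−1). Factorise 891 = 3^4 · 11. Then
  φ(891) = (3^4 − 3^3) · (11 − 1) = 54 · 10 = 540.
Thus |(Z/891Z)^*| = 540.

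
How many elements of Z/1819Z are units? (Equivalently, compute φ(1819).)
Z/1819Z has φ(1819) = 1696 units

An element a ∈ Z/1819Z is a unit iff gcd(a, 1819) = 1, so the number of units is φ(1819). φ is multiplicative, with φ(p^e) = p^e − p^(e−1). Factorise 1819 = 17 · 107. Then
  φ(1819) = (17 − 1) · (107 − 1) = 16 · 106 = 1696.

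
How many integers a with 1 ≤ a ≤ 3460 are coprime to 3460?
The number of a ∈ {1, ..., 3460} with gcd(a, 3460) = 1 is by definition Euler's totient φ(3460). φ is multiplicative, with φ(p^e) = p^e − p^(e−1). Factorise 3460 = 2^2 · 5 · 173. Then
  φ(3460) = (2^2 − 2^1) · (5 − 1) · (173 − 1) = 2 · 4 · 172 = 1376.
So there are 1376 such integers.

Final answer: 1376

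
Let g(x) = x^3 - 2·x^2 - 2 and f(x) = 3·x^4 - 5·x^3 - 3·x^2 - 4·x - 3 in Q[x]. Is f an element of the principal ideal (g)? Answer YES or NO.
NO

In Q[x] the ideal (g) consists of all multiples of g, so f ∈ (g) iff g | f, i.e. iff the remainder of f on division by g is 0. Divide f by g (g is monic, so eliminate the leading term of the running remainder at each step):
  leading term 3·x^4: subtract (3·x)·g(x) = 3·x^4 - 6·x^3 - 6·x, leaving x^3 - 3·x^2 + 2·x - 3
  leading term x^3: subtract (1)·g(x) = x^3 - 2·x^2 - 2, leaving -x^2 + 2·x - 1
The remainder r(x) = -x^2 + 2·x - 1 ≠ 0 (and deg r < deg g), so g ∤ f, i.e. f ∉ (g).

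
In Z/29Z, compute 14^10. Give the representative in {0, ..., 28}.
Use repeated squaring. Binary(10) = 1010. Walk through the bits of the exponent 10 left-to-right: at each bit after the leading one, square the running value, then multiply by 14 if the bit is 1 (always reducing mod 29):
  bit 1 = 1 (leading): start with 14.
  bit 2 = 0: square 14^2 = 196 ≡ 22 (mod 29).
  bit 3 = 1: square 22^2 = 484 ≡ 20; bit is 1, so multiply 20·14 = 280 ≡ 19 (mod 29).
  bit 4 = 0: square 19^2 = 361 ≡ 13 (mod 29).
Final value: 14^10 ≡ 13 (mod 29).

Final answer: 13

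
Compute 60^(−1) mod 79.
60^(−1) ≡ 54 (mod 79)

Apply the extended Euclidean algorithm to (79, 60), tracking rows (r, s, t) with s·79 + t·60 = r. Each division r_prev = q·r_cur + r_new produces the new row as (previous row) − q·(current row):
  row A: (79, 1, 0)   [1·79 + 0·60 = 79]
  row B: (60, 0, 1)   [0·79 + 1·60 = 60]
  79 = 1·60 + 19   → row C = row A − 1·row B = (19, 1, −1)   [check: 1·79 − 1·60 = 19]
  60 = 3·19 + 3   → row D = row B − 3·row C = (3, −3, 4)   [check: −3·79 + 4·60 = 3]
  19 = 6·3 + 1   → row E = row C − 6·row D = (1, 19, −25)   [check: 19·79 − 25·60 = 1]
  3 = 3·1 + 0   → remainder 0, stop. gcd = 1 (last nonzero row E).
The gcd is 1, so 60 is invertible mod 79. The last nonzero row gives 19·79 − 25·60 = 1, so t = −25. So 60^(−1) ≡ −25 ≡ 54 (mod 79). Verify: 60 · 54 = 3240 ≡ 1 (mod 79). ✓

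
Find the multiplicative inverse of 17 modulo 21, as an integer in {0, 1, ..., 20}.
Apply the extended Euclidean algorithm to (21, 17), tracking rows (r, s, t) with s·21 + t·17 = r. Each division r_prev = q·r_cur + r_new produces the new row as (previous row) − q·(current row):
  row A: (21, 1, 0)   [1·21 + 0·17 = 21]
  row B: (17, 0, 1)   [0·21 + 1·17 = 17]
  21 = 1·17 + 4   → row C = row A − 1·row B = (4, 1, −1)   [check: 1·21 − 1·17 = 4]
  17 = 4·4 + 1   → row D = row B − 4·row C = (1, −4, 5)   [check: −4·21 + 5·17 = 1]
  4 = 4·1 + 0   → remainder 0, stop. gcd = 1 (last nonzero row D).
The gcd is 1, so 17 is invertible mod 21. The last nonzero row gives −4·21 + 5·17 = 1, so t = 5. So 17^(−1) ≡ 5 (mod 21). Verify: 17 · 5 = 85 ≡ 1 (mod 21). ✓

Final answer: 17^(−1) ≡ 5 (mod 21)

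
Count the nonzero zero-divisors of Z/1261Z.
Z/1261Z has 108 nonzero zero-divisors

In Z/1261Z each nonzero element is either a unit (gcd with 1261 is 1) or a zero-divisor (gcd > 1). The number of units is φ(1261): factorise 1261 = 13 · 97, so φ(1261) = (13 − 1) · (97 − 1) = 12 · 96 = 1152. The nonzero elements number 1261 − 1 = 1260. Hence the nonzero zero-divisors number 1260 − 1152 = 108.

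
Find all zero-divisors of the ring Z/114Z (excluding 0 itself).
nonzero zero-divisors of Z/114Z = {2, 3, 4, 6, 8, 9, 10, 12, 14, 15, 16, 18, 19, 20, 21, 22, 24, 26, 27, 28, 30, 32, 33, 34, 36, 38, 39, 40, 42, 44, 45, 46, 48, 50, 51, 52, 54, 56, 57, 58, 60, 62, 63, 64, 66, 68, 69, 70, 72, 74, 75, 76, 78, 80, 81, 82, 84, 86, 87, 88, 90, 92, 93, 94, 95, 96, 98, 99, 100, 102, 104, 105, 106, 108, 110, 111, 112}

An element a ∈ Z/114Z (with a ≠ 0) is a zero-divisor iff gcd(a, 114) > 1 (because a is a unit precisely when gcd(a, n) = 1, and in Z/nZ every nonzero, non-unit element is a zero-divisor). Scan a = 1, ..., 113 and keep those with gcd(a, 114) > 1:
  gcd(2, 114) = 2, gcd(3, 114) = 3, gcd(4, 114) = 2, gcd(6, 114) = 6, gcd(8, 114) = 2, gcd(9, 114) = 3, gcd(10, 114) = 2, gcd(12, 114) = 6, gcd(14, 114) = 2, gcd(15, 114) = 3, gcd(16, 114) = 2, gcd(18, 114) = 6, gcd(19, 114) = 19, gcd(20, 114) = 2, gcd(21, 114) = 3, gcd(22, 114) = 2, gcd(24, 114) = 6, gcd(26, 114) = 2, gcd(27, 114) = 3, gcd(28, 114) = 2, gcd(30, 114) = 6, gcd(32, 114) = 2, gcd(33, 114) = 3, gcd(34, 114) = 2, gcd(36, 114) = 6, gcd(38, 114) = 38, gcd(39, 114) = 3, gcd(40, 114) = 2, gcd(42, 114) = 6, gcd(44, 114) = 2, gcd(45, 114) = 3, gcd(46, 114) = 2, gcd(48, 114) = 6, gcd(50, 114) = 2, gcd(51, 114) = 3, gcd(52, 114) = 2, gcd(54, 114) = 6, gcd(56, 114) = 2, gcd(57, 114) = 57, gcd(58, 114) = 2, gcd(60, 114) = 6, gcd(62, 114) = 2, gcd(63, 114) = 3, gcd(64, 114) = 2, gcd(66, 114) = 6, gcd(68, 114) = 2, gcd(69, 114) = 3, gcd(70, 114) = 2, gcd(72, 114) = 6, gcd(74, 114) = 2, gcd(75, 114) = 3, gcd(76, 114) = 38, gcd(78, 114) = 6, gcd(80, 114) = 2, gcd(81, 114) = 3, gcd(82, 114) = 2, gcd(84, 114) = 6, gcd(86, 114) = 2, gcd(87, 114) = 3, gcd(88, 114) = 2, gcd(90, 114) = 6, gcd(92, 114) = 2, gcd(93, 114) = 3, gcd(94, 114) = 2, gcd(95, 114) = 19, gcd(96, 114) = 6, gcd(98, 114) = 2, gcd(99, 114) = 3, gcd(100, 114) = 2, gcd(102, 114) = 6, gcd(104, 114) = 2, gcd(105, 114) = 3, gcd(106, 114) = 2, gcd(108, 114) = 6, gcd(110, 114) = 2, gcd(111, 114) = 3, gcd(112, 114) = 2.
All other a ∈ {1, ..., 113} have gcd(a, 114) = 1 and are units. So the nonzero zero-divisors are exactly the 77 values of a appearing in this scan.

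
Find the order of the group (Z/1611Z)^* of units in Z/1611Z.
|(Z/1611Z)^*| = 1068

(Z/1611Z)^* consists of the classes a with gcd(a, 1611) = 1, so its order is φ(1611). φ is multiplicative, with φ(p^e) = p^e − p^(e−1). Factorise 1611 = 3^2 · 179. Then
  φ(1611) = (3^2 − 3^1) · (179 − 1) = 6 · 178 = 1068.
Thus |(Z/1611Z)^*| = 1068.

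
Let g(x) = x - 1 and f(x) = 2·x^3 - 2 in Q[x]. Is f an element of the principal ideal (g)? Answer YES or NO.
In Q[x] the ideal (g) consists of all multiples of g, so f ∈ (g) iff g | f, i.e. iff the remainder of f on division by g is 0. Divide f by g (g is monic, so eliminate the leading term of the running remainder at each step):
  leading term 2·x^3: subtract (2·x^2)·g(x) = 2·x^3 - 2·x^2, leaving 2·x^2 - 2
  leading term 2·x^2: subtract (2·x)·g(x) = 2·x^2 - 2·x, leaving 2·x - 2
  leading term 2·x: subtract (2)·g(x) = 2·x - 2, leaving 0
The remainder is 0, so f(x) = g(x) · h(x) with h(x) = 2·x^2 + 2·x + 2. Hence g | f, i.e. f ∈ (g).

Final answer: YES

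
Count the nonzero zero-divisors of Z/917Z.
In Z/917Z each nonzero element is either a unit (gcd with 917 is 1) or a zero-divisor (gcd > 1). The number of units is φ(917): factorise 917 = 7 · 131, so φ(917) = (7 − 1) · (131 − 1) = 6 · 130 = 780. The nonzero elements number 917 − 1 = 916. Hence the nonzero zero-divisors number 916 − 780 = 136.

Final answer: Z/917Z has 136 nonzero zero-divisors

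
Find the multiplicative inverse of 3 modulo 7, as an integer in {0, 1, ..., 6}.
3^(−1) ≡ 5 (mod 7)

Apply the extended Euclidean algorithm to (7, 3), tracking rows (r, s, t) with s·7 + t·3 = r. Each division r_prev = q·r_cur + r_new produces the new row as (previous row) − q·(current row):
  row A: (7, 1, 0)   [1·7 + 0·3 = 7]
  row B: (3, 0, 1)   [0·7 + 1·3 = 3]
  7 = 2·3 + 1   → row C = row A − 2·row B = (1, 1, −2)   [check: 1·7 − 2·3 = 1]
  3 = 3·1 + 0   → remainder 0, stop. gcd = 1 (last nonzero row C).
The gcd is 1, so 3 is invertible mod 7. The last nonzero row gives 1·7 − 2·3 = 1, so t = −2. So 3^(−1) ≡ −2 ≡ 5 (mod 7). Verify: 3 · 5 = 15 ≡ 1 (mod 7). ✓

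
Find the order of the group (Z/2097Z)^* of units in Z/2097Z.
|(Z/2097Z)^*| = 1392

(Z/2097Z)^* consists of the classes a with gcd(a, 2097) = 1, so its order is φ(2097). φ is multiplicative, with φ(p^e) = p^e − p^(e−1). Factorise 2097 = 3^2 · 233. Then
  φ(2097) = (3^2 − 3^1) · (233 − 1) = 6 · 232 = 1392.
Thus |(Z/2097Z)^*| = 1392.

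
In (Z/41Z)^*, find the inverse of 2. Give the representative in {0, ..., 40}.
Apply the extended Euclidean algorithm to (41, 2), tracking rows (r, s, t) with s·41 + t·2 = r. Each division r_prev = q·r_cur + r_new produces the new row as (previous row) − q·(current row):
  row A: (41, 1, 0)   [1·41 + 0·2 = 41]
  row B: (2, 0, 1)   [0·41 + 1·2 = 2]
  41 = 20·2 + 1   → row C = row A − 20·row B = (1, 1, −20)   [check: 1·41 − 20·2 = 1]
  2 = 2·1 + 0   → remainder 0, stop. gcd = 1 (last nonzero row C).
The gcd is 1, so 2 is invertible mod 41. The last nonzero row gives 1·41 − 20·2 = 1, so t = −20. So 2^(−1) ≡ −20 ≡ 21 (mod 41). Verify: 2 · 21 = 42 ≡ 1 (mod 41). ✓

Final answer: 2^(−1) ≡ 21 (mod 41)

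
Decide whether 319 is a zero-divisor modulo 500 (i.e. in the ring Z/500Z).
NO

gcd(319, 500) = 1, so 319 is a unit in Z/500Z (it has a multiplicative inverse). A unit cannot be a zero-divisor: if 319·b ≡ 0 then multiplying both sides by 319^(−1) gives b ≡ 0. So 319 is not a zero-divisor.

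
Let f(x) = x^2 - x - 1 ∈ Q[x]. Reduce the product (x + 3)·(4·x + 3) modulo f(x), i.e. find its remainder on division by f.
First multiply in Q[x] without reducing: a · b = 4·x^2 + 15·x + 9. Now divide by f(x) = x^2 - x - 1, eliminating the leading term at each step:
  leading term 4·x^2: subtract (4)·f(x) = 4·x^2 - 4·x - 4, leaving 19·x + 13
The degree is now < 2, so this is the remainder. Hence a · b ≡ 19·x + 13 in Q[x]/(f).

Final answer: a · b ≡ 19·x + 13 (mod f(x))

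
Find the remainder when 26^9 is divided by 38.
Use repeated squaring. Binary(9) = 1001. Walk through the bits of the exponent 9 left-to-right: at each bit after the leading one, square the running value, then multiply by 26 if the bit is 1 (always reducing mod 38):
  bit 1 = 1 (leading): start with 26.
  bit 2 = 0: square 26^2 = 676 ≡ 30 (mod 38).
  bit 3 = 0: square 30^2 = 900 ≡ 26 (mod 38).
  bit 4 = 1: square 26^2 = 676 ≡ 30; bit is 1, so multiply 30·26 = 780 ≡ 20 (mod 38).
Final value: 26^9 ≡ 20 (mod 38).

Final answer: 20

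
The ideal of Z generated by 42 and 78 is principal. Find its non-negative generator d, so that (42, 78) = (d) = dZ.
(42, 78) = (6); d = 6

In the PID Z, (a, b) is generated by gcd(a, b). Compute gcd(78, 42) with the extended Euclidean algorithm, tracking rows (r, s, t) with s·78 + t·42 = r:
  row A: (78, 1, 0)   [1·78 + 0·42 = 78]
  row B: (42, 0, 1)   [0·78 + 1·42 = 42]
  78 = 1·42 + 36   → row C = row A − 1·row B = (36, 1, −1)   [check: 1·78 − 1·42 = 36]
  42 = 1·36 + 6   → row D = row B − 1·row C = (6, −1, 2)   [check: −1·78 + 2·42 = 6]
  36 = 6·6 + 0   → remainder 0, stop. gcd = 6 (last nonzero row D).
So gcd(42, 78) = 6, with Bézout identity −1·78 + 2·42 = 6. Containment (⊇): the Bézout identity exhibits 6 as an element of (42, 78), giving (6) ⊆ (42, 78). Containment (⊆): since 6 | 42 and 6 | 78 (42 = 6·7, 78 = 6·13), every Z-linear combination of 42 and 78 is divisible by 6, so (42, 78) ⊆ (6). Therefore (42, 78) = (6), d = 6.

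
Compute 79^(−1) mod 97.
Apply the extended Euclidean algorithm to (97, 79), tracking rows (r, s, t) with s·97 + t·79 = r. Each division r_prev = q·r_cur + r_new produces the new row as (previous row) − q·(current row):
  row A: (97, 1, 0)   [1·97 + 0·79 = 97]
  row B: (79, 0, 1)   [0·97 + 1·79 = 79]
  97 = 1·79 + 18   → row C = row A − 1·row B = (18, 1, −1)   [check: 1·97 − 1·79 = 18]
  79 = 4·18 + 7   → row D = row B − 4·row C = (7, −4, 5)   [check: −4·97 + 5·79 = 7]
  18 = 2·7 + 4   → row E = row C − 2·row D = (4, 9, −11)   [check: 9·97 − 11·79 = 4]
  7 = 1·4 + 3   → row F = row D − 1·row E = (3, −13, 16)   [check: −13·97 + 16·79 = 3]
  4 = 1·3 + 1   → row G = row E − 1·row F = (1, 22, −27)   [check: 22·97 − 27·79 = 1]
  3 = 3·1 + 0   → remainder 0, stop. gcd = 1 (last nonzero row G).
The gcd is 1, so 79 is invertible mod 97. The last nonzero row gives 22·97 − 27·79 = 1, so t = −27. So 79^(−1) ≡ −27 ≡ 70 (mod 97). Verify: 79 · 70 = 5530 ≡ 1 (mod 97). ✓

Final answer: 79^(−1) ≡ 70 (mod 97)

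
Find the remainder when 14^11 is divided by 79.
Use repeated squaring. Binary(11) = 1011. Walk through the bits of the exponent 11 left-to-right: at each bit after the leading one, square the running value, then multiply by 14 if the bit is 1 (always reducing mod 79):
  bit 1 = 1 (leading): start with 14.
  bit 2 = 0: square 14^2 = 196 ≡ 38 (mod 79).
  bit 3 = 1: square 38^2 = 1444 ≡ 22; bit is 1, so multiply 22·14 = 308 ≡ 71 (mod 79).
  bit 4 = 1: square 71^2 = 5041 ≡ 64; bit is 1, so multiply 64·14 = 896 ≡ 27 (mod 79).
Final value: 14^11 ≡ 27 (mod 79).

Final answer: 27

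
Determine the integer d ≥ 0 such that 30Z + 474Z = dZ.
(30, 474) = (6); d = 6

In the PID Z, (a, b) is generated by gcd(a, b). Compute gcd(474, 30) with the extended Euclidean algorithm, tracking rows (r, s, t) with s·474 + t·30 = r:
  row A: (474, 1, 0)   [1·474 + 0·30 = 474]
  row B: (30, 0, 1)   [0·474 + 1·30 = 30]
  474 = 15·30 + 24   → row C = row A − 15·row B = (24, 1, −15)   [check: 1·474 − 15·30 = 24]
  30 = 1·24 + 6   → row D = row B − 1·row C = (6, −1, 16)   [check: −1·474 + 16·30 = 6]
  24 = 4·6 + 0   → remainder 0, stop. gcd = 6 (last nonzero row D).
So gcd(30, 474) = 6, with Bézout identity −1·474 + 16·30 = 6. Containment (⊇): the Bézout identity exhibits 6 as an element of (30, 474), giving (6) ⊆ (30, 474). Containment (⊆): since 6 | 30 and 6 | 474 (30 = 6·5, 474 = 6·79), every Z-linear combination of 30 and 474 is divisible by 6, so (30, 474) ⊆ (6). Therefore (30, 474) = (6), d = 6.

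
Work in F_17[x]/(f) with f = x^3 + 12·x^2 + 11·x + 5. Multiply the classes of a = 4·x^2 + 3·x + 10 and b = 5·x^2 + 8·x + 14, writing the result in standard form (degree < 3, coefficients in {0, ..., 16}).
a · b ≡ 16·x^2 + 3·x (mod f(x))

Multiply as integer polynomials: a · b = 20·x^4 + 47·x^3 + 130·x^2 + 122·x + 140. Reducing coefficients mod 17: a · b ≡ 3·x^4 + 13·x^3 + 11·x^2 + 3·x + 4. Now divide by f(x) = x^3 + 12·x^2 + 11·x + 5 in F_17[x], eliminating the leading term at each step:
  leading term 3·x^4: subtract (3·x)·f(x) = 3·x^4 + 2·x^3 + 16·x^2 + 15·x, leaving 11·x^3 + 12·x^2 + 5·x + 4 (coefficients mod 17)
  leading term 11·x^3: subtract (11)·f(x) = 11·x^3 + 13·x^2 + 2·x + 4, leaving 16·x^2 + 3·x (coefficients mod 17)
The degree is now < 3, so this is the remainder. Hence a · b ≡ 16·x^2 + 3·x in F_17[x]/(f).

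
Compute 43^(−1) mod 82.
43^(−1) ≡ 21 (mod 82)

Apply the extended Euclidean algorithm to (82, 43), tracking rows (r, s, t) with s·82 + t·43 = r. Each division r_prev = q·r_cur + r_new produces the new row as (previous row) − q·(current row):
  row A: (82, 1, 0)   [1·82 + 0·43 = 82]
  row B: (43, 0, 1)   [0·82 + 1·43 = 43]
  82 = 1·43 + 39   → row C = row A − 1·row B = (39, 1, −1)   [check: 1·82 − 1·43 = 39]
  43 = 1·39 + 4   → row D = row B − 1·row C = (4, −1, 2)   [check: −1·82 + 2·43 = 4]
  39 = 9·4 + 3   → row E = row C − 9·row D = (3, 10, −19)   [check: 10·82 − 19·43 = 3]
  4 = 1·3 + 1   → row F = row D − 1·row E = (1, −11, 21)   [check: −11·82 + 21·43 = 1]
  3 = 3·1 + 0   → remainder 0, stop. gcd = 1 (last nonzero row F).
The gcd is 1, so 43 is invertible mod 82. The last nonzero row gives −11·82 + 21·43 = 1, so t = 21. So 43^(−1) ≡ 21 (mod 82). Verify: 43 · 21 = 903 ≡ 1 (mod 82). ✓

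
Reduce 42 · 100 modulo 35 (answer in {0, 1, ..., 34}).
0

Reduce the factors first: 42 ≡ 7, 100 ≡ 30 (mod 35), so 42 · 100 ≡ 7 · 30 (mod 35). 7 · 30 = 210. Dividing by 35: 210 = 6·35 + 0. So (42 · 100) mod 35 = 0.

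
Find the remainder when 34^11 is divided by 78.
70

Use repeated squaring. Binary(11) = 1011. Walk through the bits of the exponent 11 left-to-right: at each bit after the leading one, square the running value, then multiply by 34 if the bit is 1 (always reducing mod 78):
  bit 1 = 1 (leading): start with 34.
  bit 2 = 0: square 34^2 = 1156 ≡ 64 (mod 78).
  bit 3 = 1: square 64^2 = 4096 ≡ 40; bit is 1, so multiply 40·34 = 1360 ≡ 34 (mod 78).
  bit 4 = 1: square 34^2 = 1156 ≡ 64; bit is 1, so multiply 64·34 = 2176 ≡ 70 (mod 78).
Final value: 34^11 ≡ 70 (mod 78).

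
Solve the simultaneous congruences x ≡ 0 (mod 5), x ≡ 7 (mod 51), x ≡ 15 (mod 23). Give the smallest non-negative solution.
x ≡ 2200 (mod 5865); the representative in [0, 5865) is 2200

The moduli 5, 51, 23 are pairwise coprime, so by the CRT there is a unique solution mod 5·51·23 = 5865.
Solve by successive substitution. Start with x ≡ 0 (mod 5).
  Combine with x ≡ 7 (mod 51): write x = 5·t and require 5·t ≡ 7 (mod 51). Since 5^(−1) ≡ 41 (mod 51), t ≡ 41·7 ≡ 32 (mod 51). So x ≡ 5·32 = 160 (mod 255).
  Combine with x ≡ 15 (mod 23): write x = 160 + 255·t and require 160 + 255·t ≡ 15 (mod 23), i.e. 255·t ≡ 15 − 160 ≡ 16 (mod 23). Since 255^(−1) ≡ 12 (mod 23) (255 ≡ 2 (mod 23)), t ≡ 12·16 ≡ 8 (mod 23). So x ≡ 160 + 255·8 = 2200 (mod 5865).
Unique solution in [0, 5865): x = 2200.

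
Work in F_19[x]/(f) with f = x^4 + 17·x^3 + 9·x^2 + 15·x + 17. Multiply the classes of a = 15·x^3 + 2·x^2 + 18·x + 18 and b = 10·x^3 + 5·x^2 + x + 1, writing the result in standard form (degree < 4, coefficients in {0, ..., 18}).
a · b ≡ 4·x^3 + 17·x^2 + 14·x + 11 (mod f(x))

Multiply as integer polynomials: a · b = 150·x^6 + 95·x^5 + 205·x^4 + 287·x^3 + 110·x^2 + 36·x + 18. Reducing coefficients mod 19: a · b ≡ 17·x^6 + 15·x^4 + 2·x^3 + 15·x^2 + 17·x + 18. Now divide by f(x) = x^4 + 17·x^3 + 9·x^2 + 15·x + 17 in F_19[x], eliminating the leading term at each step:
  leading term 17·x^6: subtract (17·x^2)·f(x) = 17·x^6 + 4·x^5 + x^4 + 8·x^3 + 4·x^2, leaving 15·x^5 + 14·x^4 + 13·x^3 + 11·x^2 + 17·x + 18 (coefficients mod 19)
  leading term 15·x^5: subtract (15·x)·f(x) = 15·x^5 + 8·x^4 + 2·x^3 + 16·x^2 + 8·x, leaving 6·x^4 + 11·x^3 + 14·x^2 + 9·x + 18 (coefficients mod 19)
  leading term 6·x^4: subtract (6)·f(x) = 6·x^4 + 7·x^3 + 16·x^2 + 14·x + 7, leaving 4·x^3 + 17·x^2 + 14·x + 11 (coefficients mod 19)
The degree is now < 4, so this is the remainder. Hence a · b ≡ 4·x^3 + 17·x^2 + 14·x + 11 in F_19[x]/(f).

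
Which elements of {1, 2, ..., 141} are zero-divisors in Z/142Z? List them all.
An element a ∈ Z/142Z (with a ≠ 0) is a zero-divisor iff gcd(a, 142) > 1 (because a is a unit precisely when gcd(a, n) = 1, and in Z/nZ every nonzero, non-unit element is a zero-divisor). Scan a = 1, ..., 141 and keep those with gcd(a, 142) > 1:
  gcd(2, 142) = 2, gcd(4, 142) = 2, gcd(6, 142) = 2, gcd(8, 142) = 2, gcd(10, 142) = 2, gcd(12, 142) = 2, gcd(14, 142) = 2, gcd(16, 142) = 2, gcd(18, 142) = 2, gcd(20, 142) = 2, gcd(22, 142) = 2, gcd(24, 142) = 2, gcd(26, 142) = 2, gcd(28, 142) = 2, gcd(30, 142) = 2, gcd(32, 142) = 2, gcd(34, 142) = 2, gcd(36, 142) = 2, gcd(38, 142) = 2, gcd(40, 142) = 2, gcd(42, 142) = 2, gcd(44, 142) = 2, gcd(46, 142) = 2, gcd(48, 142) = 2, gcd(50, 142) = 2, gcd(52, 142) = 2, gcd(54, 142) = 2, gcd(56, 142) = 2, gcd(58, 142) = 2, gcd(60, 142) = 2, gcd(62, 142) = 2, gcd(64, 142) = 2, gcd(66, 142) = 2, gcd(68, 142) = 2, gcd(70, 142) = 2, gcd(71, 142) = 71, gcd(72, 142) = 2, gcd(74, 142) = 2, gcd(76, 142) = 2, gcd(78, 142) = 2, gcd(80, 142) = 2, gcd(82, 142) = 2, gcd(84, 142) = 2, gcd(86, 142) = 2, gcd(88, 142) = 2, gcd(90, 142) = 2, gcd(92, 142) = 2, gcd(94, 142) = 2, gcd(96, 142) = 2, gcd(98, 142) = 2, gcd(100, 142) = 2, gcd(102, 142) = 2, gcd(104, 142) = 2, gcd(106, 142) = 2, gcd(108, 142) = 2, gcd(110, 142) = 2, gcd(112, 142) = 2, gcd(114, 142) = 2, gcd(116, 142) = 2, gcd(118, 142) = 2, gcd(120, 142) = 2, gcd(122, 142) = 2, gcd(124, 142) = 2, gcd(126, 142) = 2, gcd(128, 142) = 2, gcd(130, 142) = 2, gcd(132, 142) = 2, gcd(134, 142) = 2, gcd(136, 142) = 2, gcd(138, 142) = 2, gcd(140, 142) = 2.
All other a ∈ {1, ..., 141} have gcd(a, 142) = 1 and are units. So the nonzero zero-divisors are exactly the 71 values of a appearing in this scan.

Final answer: nonzero zero-divisors of Z/142Z = {2, 4, 6, 8, 10, 12, 14, 16, 18, 20, 22, 24, 26, 28, 30, 32, 34, 36, 38, 40, 42, 44, 46, 48, 50, 52, 54, 56, 58, 60, 62, 64, 66, 68, 70, 71, 72, 74, 76, 78, 80, 82, 84, 86, 88, 90, 92, 94, 96, 98, 100, 102, 104, 106, 108, 110, 112, 114, 116, 118, 120, 122, 124, 126, 128, 130, 132, 134, 136, 138, 140}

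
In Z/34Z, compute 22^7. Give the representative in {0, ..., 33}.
10

Use repeated squaring. Binary(7) = 111. Walk through the bits of the exponent 7 left-to-right: at each bit after the leading one, square the running value, then multiply by 22 if the bit is 1 (always reducing mod 34):
  bit 1 = 1 (leading): start with 22.
  bit 2 = 1: square 22^2 = 484 ≡ 8; bit is 1, so multiply 8·22 = 176 ≡ 6 (mod 34).
  bit 3 = 1: square 6^2 = 36 ≡ 2; bit is 1, so multiply 2·22 = 44 ≡ 10 (mod 34).
Final value: 22^7 ≡ 10 (mod 34).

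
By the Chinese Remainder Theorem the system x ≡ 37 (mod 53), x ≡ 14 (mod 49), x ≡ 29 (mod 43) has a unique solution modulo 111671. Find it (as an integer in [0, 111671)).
x ≡ 110754 (mod 111671); the representative in [0, 111671) is 110754

The moduli 53, 49, 43 are pairwise coprime, so by the CRT there is a unique solution mod 53·49·43 = 111671.
Solve by successive substitution. Start with x ≡ 37 (mod 53).
  Combine with x ≡ 14 (mod 49): write x = 37 + 53·t and require 37 + 53·t ≡ 14 (mod 49), i.e. 53·t ≡ 14 − 37 ≡ 26 (mod 49). Since 53^(−1) ≡ 37 (mod 49) (53 ≡ 4 (mod 49)), t ≡ 37·26 ≡ 31 (mod 49). So x ≡ 37 + 53·31 = 1680 (mod 2597).
  Combine with x ≡ 29 (mod 43): write x = 1680 + 2597·t and require 1680 + 2597·t ≡ 29 (mod 43), i.e. 2597·t ≡ 29 − 1680 ≡ 26 (mod 43). Since 2597^(−1) ≡ 38 (mod 43) (2597 ≡ 17 (mod 43)), t ≡ 38·26 ≡ 42 (mod 43). So x ≡ 1680 + 2597·42 = 110754 (mod 111671).
Unique solution in [0, 111671): x = 110754.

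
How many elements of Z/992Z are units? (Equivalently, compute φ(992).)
Z/992Z has φ(992) = 480 units

An element a ∈ Z/992Z is a unit iff gcd(a, 992) = 1, so the number of units is φ(992). φ is multiplicative, with φ(p^e) = p^e − p^(e−1). Factorise 992 = 2^5 · 31. Then
  φ(992) = (2^5 − 2^4) · (31 − 1) = 16 · 30 = 480.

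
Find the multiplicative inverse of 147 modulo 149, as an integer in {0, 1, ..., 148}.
147^(−1) ≡ 74 (mod 149)

Apply the extended Euclidean algorithm to (149, 147), tracking rows (r, s, t) with s·149 + t·147 = r. Each division r_prev = q·r_cur + r_new produces the new row as (previous row) − q·(current row):
  row A: (149, 1, 0)   [1·149 + 0·147 = 149]
  row B: (147, 0, 1)   [0·149 + 1·147 = 147]
  149 = 1·147 + 2   → row C = row A − 1·row B = (2, 1, −1)   [check: 1·149 − 1·147 = 2]
  147 = 73·2 + 1   → row D = row B − 73·row C = (1, −73, 74)   [check: −73·149 + 74·147 = 1]
  2 = 2·1 + 0   → remainder 0, stop. gcd = 1 (last nonzero row D).
The gcd is 1, so 147 is invertible mod 149. The last nonzero row gives −73·149 + 74·147 = 1, so t = 74. So 147^(−1) ≡ 74 (mod 149). Verify: 147 · 74 = 10878 ≡ 1 (mod 149). ✓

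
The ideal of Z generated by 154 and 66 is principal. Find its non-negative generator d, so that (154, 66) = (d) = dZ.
In the PID Z, (a, b) is generated by gcd(a, b). Compute gcd(154, 66) with the extended Euclidean algorithm, tracking rows (r, s, t) with s·154 + t·66 = r:
  row A: (154, 1, 0)   [1·154 + 0·66 = 154]
  row B: (66, 0, 1)   [0·154 + 1·66 = 66]
  154 = 2·66 + 22   → row C = row A − 2·row B = (22, 1, −2)   [check: 1·154 − 2·66 = 22]
  66 = 3·22 + 0   → remainder 0, stop. gcd = 22 (last nonzero row C).
So gcd(154, 66) = 22, with Bézout identity 1·154 − 2·66 = 22. Containment (⊇): the Bézout identity exhibits 22 as an element of (154, 66), giving (22) ⊆ (154, 66). Containment (⊆): since 22 | 154 and 22 | 66 (154 = 22·7, 66 = 22·3), every Z-linear combination of 154 and 66 is divisible by 22, so (154, 66) ⊆ (22). Therefore (154, 66) = (22), d = 22.

Final answer: (154, 66) = (22); d = 22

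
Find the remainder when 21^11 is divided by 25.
21

Use repeated squaring. Binary(11) = 1011. Walk through the bits of the exponent 11 left-to-right: at each bit after the leading one, square the running value, then multiply by 21 if the bit is 1 (always reducing mod 25):
  bit 1 = 1 (leading): start with 21.
  bit 2 = 0: square 21^2 = 441 ≡ 16 (mod 25).
  bit 3 = 1: square 16^2 = 256 ≡ 6; bit is 1, so multiply 6·21 = 126 ≡ 1 (mod 25).
  bit 4 = 1: square 1^2 = 1; bit is 1, so multiply 1·21 = 21 (mod 25).
Final value: 21^11 ≡ 21 (mod 25).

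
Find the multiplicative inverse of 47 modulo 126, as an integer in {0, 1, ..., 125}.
47^(−1) ≡ 59 (mod 126)

Apply the extended Euclidean algorithm to (126, 47), tracking rows (r, s, t) with s·126 + t·47 = r. Each division r_prev = q·r_cur + r_new produces the new row as (previous row) − q·(current row):
  row A: (126, 1, 0)   [1·126 + 0·47 = 126]
  row B: (47, 0, 1)   [0·126 + 1·47 = 47]
  126 = 2·47 + 32   → row C = row A − 2·row B = (32, 1, −2)   [check: 1·126 − 2·47 = 32]
  47 = 1·32 + 15   → row D = row B − 1·row C = (15, −1, 3)   [check: −1·126 + 3·47 = 15]
  32 = 2·15 + 2   → row E = row C − 2·row D = (2, 3, −8)   [check: 3·126 − 8·47 = 2]
  15 = 7·2 + 1   → row F = row D − 7·row E = (1, −22, 59)   [check: −22·126 + 59·47 = 1]
  2 = 2·1 + 0   → remainder 0, stop. gcd = 1 (last nonzero row F).
The gcd is 1, so 47 is invertible mod 126. The last nonzero row gives −22·126 + 59·47 = 1, so t = 59. So 47^(−1) ≡ 59 (mod 126). Verify: 47 · 59 = 2773 ≡ 1 (mod 126). ✓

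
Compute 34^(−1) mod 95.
Apply the extended Euclidean algorithm to (95, 34), tracking rows (r, s, t) with s·95 + t·34 = r. Each division r_prev = q·r_cur + r_new produces the new row as (previous row) − q·(current row):
  row A: (95, 1, 0)   [1·95 + 0·34 = 95]
  row B: (34, 0, 1)   [0·95 + 1·34 = 34]
  95 = 2·34 + 27   → row C = row A − 2·row B = (27, 1, −2)   [check: 1·95 − 2·34 = 27]
  34 = 1·27 + 7   → row D = row B − 1·row C = (7, −1, 3)   [check: −1·95 + 3·34 = 7]
  27 = 3·7 + 6   → row E = row C − 3·row D = (6, 4, −11)   [check: 4·95 − 11·34 = 6]
  7 = 1·6 + 1   → row F = row D − 1·row E = (1, −5, 14)   [check: −5·95 + 14·34 = 1]
  6 = 6·1 + 0   → remainder 0, stop. gcd = 1 (last nonzero row F).
The gcd is 1, so 34 is invertible mod 95. The last nonzero row gives −5·95 + 14·34 = 1, so t = 14. So 34^(−1) ≡ 14 (mod 95). Verify: 34 · 14 = 476 ≡ 1 (mod 95). ✓

Final answer: 34^(−1) ≡ 14 (mod 95)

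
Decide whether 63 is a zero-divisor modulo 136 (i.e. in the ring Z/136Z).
gcd(63, 136) = 1, so 63 is a unit in Z/136Z (it has a multiplicative inverse). A unit cannot be a zero-divisor: if 63·b ≡ 0 then multiplying both sides by 63^(−1) gives b ≡ 0. So 63 is not a zero-divisor.

Final answer: NO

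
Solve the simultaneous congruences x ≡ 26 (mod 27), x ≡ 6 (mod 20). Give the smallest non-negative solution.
The moduli 27, 20 are pairwise coprime, so by the CRT there is a unique solution mod 27·20 = 540.
Solve by successive substitution. Start with x ≡ 26 (mod 27).
  Combine with x ≡ 6 (mod 20): write x = 26 + 27·t and require 26 + 27·t ≡ 6 (mod 20), i.e. 27·t ≡ 6 − 26 ≡ 0 (mod 20). Since 27^(−1) ≡ 3 (mod 20) (27 ≡ 7 (mod 20)), t ≡ 3·0 ≡ 0 (mod 20). So x ≡ 26 + 27·0 = 26 (mod 540).
Unique solution in [0, 540): x = 26.

Final answer: x ≡ 26 (mod 540); the representative in [0, 540) is 26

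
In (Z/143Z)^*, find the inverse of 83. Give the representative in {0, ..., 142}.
83^(−1) ≡ 112 (mod 143)

Apply the extended Euclidean algorithm to (143, 83), tracking rows (r, s, t) with s·143 + t·83 = r. Each division r_prev = q·r_cur + r_new produces the new row as (previous row) − q·(current row):
  row A: (143, 1, 0)   [1·143 + 0·83 = 143]
  row B: (83, 0, 1)   [0·143 + 1·83 = 83]
  143 = 1·83 + 60   → row C = row A − 1·row B = (60, 1, −1)   [check: 1·143 − 1·83 = 60]
  83 = 1·60 + 23   → row D = row B − 1·row C = (23, −1, 2)   [check: −1·143 + 2·83 = 23]
  60 = 2·23 + 14   → row E = row C − 2·row D = (14, 3, −5)   [check: 3·143 − 5·83 = 14]
  23 = 1·14 + 9   → row F = row D − 1·row E = (9, −4, 7)   [check: −4·143 + 7·83 = 9]
  14 = 1·9 + 5   → row G = row E − 1·row F = (5, 7, −12)   [check: 7·143 − 12·83 = 5]
  9 = 1·5 + 4   → row H = row F − 1·row G = (4, −11, 19)   [check: −11·143 + 19·83 = 4]
  5 = 1·4 + 1   → row I = row G − 1·row H = (1, 18, −31)   [check: 18·143 − 31·83 = 1]
  4 = 4·1 + 0   → remainder 0, stop. gcd = 1 (last nonzero row I).
The gcd is 1, so 83 is invertible mod 143. The last nonzero row gives 18·143 − 31·83 = 1, so t = −31. So 83^(−1) ≡ −31 ≡ 112 (mod 143). Verify: 83 · 112 = 9296 ≡ 1 (mod 143). ✓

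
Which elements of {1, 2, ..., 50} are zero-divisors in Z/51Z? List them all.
An element a ∈ Z/51Z (with a ≠ 0) is a zero-divisor iff gcd(a, 51) > 1 (because a is a unit precisely when gcd(a, n) = 1, and in Z/nZ every nonzero, non-unit element is a zero-divisor). Scan a = 1, ..., 50 and keep those with gcd(a, 51) > 1:
  gcd(3, 51) = 3, gcd(6, 51) = 3, gcd(9, 51) = 3, gcd(12, 51) = 3, gcd(15, 51) = 3, gcd(17, 51) = 17, gcd(18, 51) = 3, gcd(21, 51) = 3, gcd(24, 51) = 3, gcd(27, 51) = 3, gcd(30, 51) = 3, gcd(33, 51) = 3, gcd(34, 51) = 17, gcd(36, 51) = 3, gcd(39, 51) = 3, gcd(42, 51) = 3, gcd(45, 51) = 3, gcd(48, 51) = 3.
All other a ∈ {1, ..., 50} have gcd(a, 51) = 1 and are units. So the nonzero zero-divisors are exactly the 18 values of a appearing in this scan.

Final answer: nonzero zero-divisors of Z/51Z = {3, 6, 9, 12, 15, 17, 18, 21, 24, 27, 30, 33, 34, 36, 39, 42, 45, 48}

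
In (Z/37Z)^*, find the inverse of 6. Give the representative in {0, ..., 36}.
Apply the extended Euclidean algorithm to (37, 6), tracking rows (r, s, t) with s·37 + t·6 = r. Each division r_prev = q·r_cur + r_new produces the new row as (previous row) − q·(current row):
  row A: (37, 1, 0)   [1·37 + 0·6 = 37]
  row B: (6, 0, 1)   [0·37 + 1·6 = 6]
  37 = 6·6 + 1   → row C = row A − 6·row B = (1, 1, −6)   [check: 1·37 − 6·6 = 1]
  6 = 6·1 + 0   → remainder 0, stop. gcd = 1 (last nonzero row C).
The gcd is 1, so 6 is invertible mod 37. The last nonzero row gives 1·37 − 6·6 = 1, so t = −6. So 6^(−1) ≡ −6 ≡ 31 (mod 37). Verify: 6 · 31 = 186 ≡ 1 (mod 37). ✓

Final answer: 6^(−1) ≡ 31 (mod 37)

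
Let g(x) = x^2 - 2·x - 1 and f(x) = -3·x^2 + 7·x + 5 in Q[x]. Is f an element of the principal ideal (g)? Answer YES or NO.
In Q[x] the ideal (g) consists of all multiples of g, so f ∈ (g) iff g | f, i.e. iff the remainder of f on division by g is 0. Divide f by g (g is monic, so eliminate the leading term of the running remainder at each step):
  leading term -3·x^2: subtract (-3)·g(x) = -3·x^2 + 6·x + 3, leaving x + 2
The remainder r(x) = x + 2 ≠ 0 (and deg r < deg g), so g ∤ f, i.e. f ∉ (g).

Final answer: NO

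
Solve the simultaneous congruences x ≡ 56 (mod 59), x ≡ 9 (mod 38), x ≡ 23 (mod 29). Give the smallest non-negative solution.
The moduli 59, 38, 29 are pairwise coprime, so by the CRT there is a unique solution mod 59·38·29 = 65018.
Solve by successive substitution. Start with x ≡ 56 (mod 59).
  Combine with x ≡ 9 (mod 38): write x = 56 + 59·t and require 56 + 59·t ≡ 9 (mod 38), i.e. 59·t ≡ 9 − 56 ≡ 29 (mod 38). Since 59^(−1) ≡ 29 (mod 38) (59 ≡ 21 (mod 38)), t ≡ 29·29 ≡ 5 (mod 38). So x ≡ 56 + 59·5 = 351 (mod 2242).
  Combine with x ≡ 23 (mod 29): write x = 351 + 2242·t and require 351 + 2242·t ≡ 23 (mod 29), i.e. 2242·t ≡ 23 − 351 ≡ 20 (mod 29). Since 2242^(−1) ≡ 13 (mod 29) (2242 ≡ 9 (mod 29)), t ≡ 13·20 ≡ 28 (mod 29). So x ≡ 351 + 2242·28 = 63127 (mod 65018).
Unique solution in [0, 65018): x = 63127.

Final answer: x ≡ 63127 (mod 65018); the representative in [0, 65018) is 63127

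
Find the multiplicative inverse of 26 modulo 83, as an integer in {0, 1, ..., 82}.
Apply the extended Euclidean algorithm to (83, 26), tracking rows (r, s, t) with s·83 + t·26 = r. Each division r_prev = q·r_cur + r_new produces the new row as (previous row) − q·(current row):
  row A: (83, 1, 0)   [1·83 + 0·26 = 83]
  row B: (26, 0, 1)   [0·83 + 1·26 = 26]
  83 = 3·26 + 5   → row C = row A − 3·row B = (5, 1, −3)   [check: 1·83 − 3·26 = 5]
  26 = 5·5 + 1   → row D = row B − 5·row C = (1, −5, 16)   [check: −5·83 + 16·26 = 1]
  5 = 5·1 + 0   → remainder 0, stop. gcd = 1 (last nonzero row D).
The gcd is 1, so 26 is invertible mod 83. The last nonzero row gives −5·83 + 16·26 = 1, so t = 16. So 26^(−1) ≡ 16 (mod 83). Verify: 26 · 16 = 416 ≡ 1 (mod 83). ✓

Final answer: 26^(−1) ≡ 16 (mod 83)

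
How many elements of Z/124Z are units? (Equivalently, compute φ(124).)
Z/124Z has φ(124) = 60 units

An element a ∈ Z/124Z is a unit iff gcd(a, 124) = 1, so the number of units is φ(124). φ is multiplicative, with φ(p^e) = p^e − p^(e−1). Factorise 124 = 2^2 · 31. Then
  φ(124) = (2^2 − 2^1) · (31 − 1) = 2 · 30 = 60.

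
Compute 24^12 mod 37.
Use repeated squaring. Binary(12) = 1100. Walk through the bits of the exponent 12 left-to-right: at each bit after the leading one, square the running value, then multiply by 24 if the bit is 1 (always reducing mod 37):
  bit 1 = 1 (leading): start with 24.
  bit 2 = 1: square 24^2 = 576 ≡ 21; bit is 1, so multiply 21·24 = 504 ≡ 23 (mod 37).
  bit 3 = 0: square 23^2 = 529 ≡ 11 (mod 37).
  bit 4 = 0: square 11^2 = 121 ≡ 10 (mod 37).
Final value: 24^12 ≡ 10 (mod 37).

Final answer: 10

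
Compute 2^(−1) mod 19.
2^(−1) ≡ 10 (mod 19)

Apply the extended Euclidean algorithm to (19, 2), tracking rows (r, s, t) with s·19 + t·2 = r. Each division r_prev = q·r_cur + r_new produces the new row as (previous row) − q·(current row):
  row A: (19, 1, 0)   [1·19 + 0·2 = 19]
  row B: (2, 0, 1)   [0·19 + 1·2 = 2]
  19 = 9·2 + 1   → row C = row A − 9·row B = (1, 1, −9)   [check: 1·19 − 9·2 = 1]
  2 = 2·1 + 0   → remainder 0, stop. gcd = 1 (last nonzero row C).
The gcd is 1, so 2 is invertible mod 19. The last nonzero row gives 1·19 − 9·2 = 1, so t = −9. So 2^(−1) ≡ −9 ≡ 10 (mod 19). Verify: 2 · 10 = 20 ≡ 1 (mod 19). ✓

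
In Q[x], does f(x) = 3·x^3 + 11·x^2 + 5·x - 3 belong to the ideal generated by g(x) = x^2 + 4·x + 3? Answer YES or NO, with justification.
YES

In Q[x] the ideal (g) consists of all multiples of g, so f ∈ (g) iff g | f, i.e. iff the remainder of f on division by g is 0. Divide f by g (g is monic, so eliminate the leading term of the running remainder at each step):
  leading term 3·x^3: subtract (3·x)·g(x) = 3·x^3 + 12·x^2 + 9·x, leaving -x^2 - 4·x - 3
  leading term -x^2: subtract (-1)·g(x) = -x^2 - 4·x - 3, leaving 0
The remainder is 0, so f(x) = g(x) · h(x) with h(x) = 3·x - 1. Hence g | f, i.e. f ∈ (g).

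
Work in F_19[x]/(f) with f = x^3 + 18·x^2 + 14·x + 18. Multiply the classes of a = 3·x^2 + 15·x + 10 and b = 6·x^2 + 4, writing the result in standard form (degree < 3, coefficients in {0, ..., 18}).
Multiply as integer polynomials: a · b = 18·x^4 + 90·x^3 + 72·x^2 + 60·x + 40. Reducing coefficients mod 19: a · b ≡ 18·x^4 + 14·x^3 + 15·x^2 + 3·x + 2. Now divide by f(x) = x^3 + 18·x^2 + 14·x + 18 in F_19[x], eliminating the leading term at each step:
  leading term 18·x^4: subtract (18·x)·f(x) = 18·x^4 + x^3 + 5·x^2 + x, leaving 13·x^3 + 10·x^2 + 2·x + 2 (coefficients mod 19)
  leading term 13·x^3: subtract (13)·f(x) = 13·x^3 + 6·x^2 + 11·x + 6, leaving 4·x^2 + 10·x + 15 (coefficients mod 19)
The degree is now < 3, so this is the remainder. Hence a · b ≡ 4·x^2 + 10·x + 15 in F_19[x]/(f).

Final answer: a · b ≡ 4·x^2 + 10·x + 15 (mod f(x))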